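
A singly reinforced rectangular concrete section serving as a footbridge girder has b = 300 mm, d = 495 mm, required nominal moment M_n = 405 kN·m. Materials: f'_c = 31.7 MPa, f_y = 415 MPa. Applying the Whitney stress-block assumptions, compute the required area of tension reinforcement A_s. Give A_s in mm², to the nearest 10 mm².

With M_n = 0.85 f'_c a b (d − a/2), solve the quadratic for a:
a = d − √(d² − 2M_n/(0.85 f'_c b)) = 495 − √(495² − 2 × 405×10⁶/(0.85 × 31.7 × 300)) = 114.45 mm.
A_s = 0.85 f'_c a b / f_y = 0.85 × 31.7 × 114.45 × 300 / 415 = 2229.3 mm².

A_s ≈ 2230 mm²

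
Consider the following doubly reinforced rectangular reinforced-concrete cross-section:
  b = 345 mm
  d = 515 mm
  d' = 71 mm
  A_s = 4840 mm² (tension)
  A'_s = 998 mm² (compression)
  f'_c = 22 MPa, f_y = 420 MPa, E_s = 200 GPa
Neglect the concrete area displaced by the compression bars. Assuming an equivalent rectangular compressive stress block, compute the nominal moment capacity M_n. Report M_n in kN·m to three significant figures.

Assume both tension and compression steel yield.
Net tension couple steel: A_s − A'_s = 3842 mm².
a = (A_s − A'_s) f_y / (0.85 f'_c b) = 1613640/(0.85 × 22 × 345) = 250.12 mm.
c = a/β₁ = 250.12/0.85 = 294.26 mm; ε'_s = 0.003(c − d')/c = 0.0023 ≥ f_y/E_s = 0.0021, so compression steel does yield.
M_n = (A_s − A'_s) f_y (d − a/2) + A'_s f_y (d − d') = [1613640 × (515 − 125.06) + 419160 × (515 − 71)] × 10⁻⁶ = 629.22 + 186.11 = 815.33 kN·m.

M_n ≈ 815 kN·m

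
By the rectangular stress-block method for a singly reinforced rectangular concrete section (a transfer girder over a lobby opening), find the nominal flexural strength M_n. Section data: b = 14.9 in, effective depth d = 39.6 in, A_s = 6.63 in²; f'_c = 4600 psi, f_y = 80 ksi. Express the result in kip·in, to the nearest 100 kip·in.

M_n ≈ 18600 kip·in

T = A_s f_y = 6.63 × 80 = 530.4 kips.
a = T/(0.85 f'_c b) = 530.4/(0.85 × 4.6 × 14.9) = 9.104 in.
M_n = T(d − a/2) = 530.4 × (39.6 − 4.552) = 18589.5 kip·in.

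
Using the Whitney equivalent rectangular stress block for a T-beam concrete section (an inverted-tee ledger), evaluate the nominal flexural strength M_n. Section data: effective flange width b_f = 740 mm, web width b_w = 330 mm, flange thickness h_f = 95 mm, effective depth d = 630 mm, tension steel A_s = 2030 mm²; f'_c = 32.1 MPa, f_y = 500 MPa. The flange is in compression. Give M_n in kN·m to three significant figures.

M_n ≈ 614 kN·m

Tension: T = A_s f_y = 2030 × 500 = 1015000 N.
Try a within the flange: a = T/(0.85 f'_c b_f) = 1015000/(0.85 × 32.1 × 740) = 50.27 mm.
Since a = 50.27 ≤ h_f = 95 mm, the stress block lies entirely in the flange; analyse as a rectangular beam of width b_f.
M_n = T(d − a/2) = 1015000 × (630 − 25.135) = 613.94 × 10⁶ N·mm.
M_n = 613.94 kN·m.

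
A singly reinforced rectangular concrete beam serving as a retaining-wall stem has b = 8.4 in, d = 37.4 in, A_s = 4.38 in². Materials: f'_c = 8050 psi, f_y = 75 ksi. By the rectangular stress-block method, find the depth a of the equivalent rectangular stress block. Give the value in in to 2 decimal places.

T = A_s f_y = 4.38 × 75 = 328.5 kips.
a = T/(0.85 f'_c b) = 328.5/(0.85 × 8.05 × 8.4) = 5.72 in.

a ≈ 5.72 in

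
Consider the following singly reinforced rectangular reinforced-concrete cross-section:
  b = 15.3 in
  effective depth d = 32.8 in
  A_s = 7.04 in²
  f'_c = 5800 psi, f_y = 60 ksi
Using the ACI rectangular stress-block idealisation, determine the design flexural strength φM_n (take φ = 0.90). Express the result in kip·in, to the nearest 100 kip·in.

φM_n ≈ 11400 kip·in

T = A_s f_y = 7.04 × 60 = 422.4 kips.
a = T/(0.85 f'_c b) = 422.4/(0.85 × 5.8 × 15.3) = 5.600 in.
M_n = T(d − a/2) = 422.4 × (32.8 − 2.8) = 12672.0 kip·in.
φM_n = 0.90 × 12672.0 = 11404.8 kip·in.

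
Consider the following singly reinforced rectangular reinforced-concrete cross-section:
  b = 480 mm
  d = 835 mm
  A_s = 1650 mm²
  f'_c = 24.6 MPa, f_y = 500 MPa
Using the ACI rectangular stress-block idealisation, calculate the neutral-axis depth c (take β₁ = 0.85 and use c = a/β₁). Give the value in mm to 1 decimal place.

T = A_s f_y = 1650 × 500 = 825000 N = 825 kN.
Setting C = 0.85 f'_c a b equal to T: a = 825000/(0.85 × 24.6 × 480) = 82.198 mm.
With β₁ = 0.85, c = a/β₁ = 82.198/0.85 = 96.7 mm.

c ≈ 96.7 mm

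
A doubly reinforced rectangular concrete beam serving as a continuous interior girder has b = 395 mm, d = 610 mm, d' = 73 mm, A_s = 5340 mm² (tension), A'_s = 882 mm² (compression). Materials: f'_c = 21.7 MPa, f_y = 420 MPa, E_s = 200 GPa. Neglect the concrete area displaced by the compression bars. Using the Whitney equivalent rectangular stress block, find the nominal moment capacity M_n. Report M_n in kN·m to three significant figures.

M_n ≈ 1100 kN·m

Assume both tension and compression steel yield.
Net tension couple steel: A_s − A'_s = 4458 mm².
a = (A_s − A'_s) f_y / (0.85 f'_c b) = 1872360/(0.85 × 21.7 × 395) = 256.99 mm.
c = a/β₁ = 256.99/0.85 = 302.34 mm; ε'_s = 0.003(c − d')/c = 0.0023 ≥ f_y/E_s = 0.0021, so compression steel does yield.
M_n = (A_s − A'_s) f_y (d − a/2) + A'_s f_y (d − d') = [1872360 × (610 − 128.495) + 370440 × (610 − 73)] × 10⁻⁶ = 901.55 + 198.93 = 1100.48 kN·m.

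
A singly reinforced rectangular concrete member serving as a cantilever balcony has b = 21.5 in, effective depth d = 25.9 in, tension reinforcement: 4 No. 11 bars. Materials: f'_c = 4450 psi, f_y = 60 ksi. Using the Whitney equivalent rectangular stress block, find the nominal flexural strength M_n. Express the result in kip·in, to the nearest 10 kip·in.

M_n ≈ 8840 kip·in

A_s = 4 × 1.56 = 6.24 in².
T = A_s f_y = 6.24 × 60 = 374.4 kips.
a = T/(0.85 f'_c b) = 374.4/(0.85 × 4.45 × 21.5) = 4.604 in.
M_n = T(d − a/2) = 374.4 × (25.9 − 2.302) = 8835.1 kip·in.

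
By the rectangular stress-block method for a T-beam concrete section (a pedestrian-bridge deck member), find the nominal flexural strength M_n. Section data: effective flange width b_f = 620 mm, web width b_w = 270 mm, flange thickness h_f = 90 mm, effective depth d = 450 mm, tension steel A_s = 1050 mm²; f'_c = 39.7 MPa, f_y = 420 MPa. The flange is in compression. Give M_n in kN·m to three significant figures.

Tension: T = A_s f_y = 1050 × 420 = 441000 N.
Try a within the flange: a = T/(0.85 f'_c b_f) = 441000/(0.85 × 39.7 × 620) = 21.08 mm.
Since a = 21.08 ≤ h_f = 90 mm, the stress block lies entirely in the flange; analyse as a rectangular beam of width b_f.
M_n = T(d − a/2) = 441000 × (450 − 10.54) = 193.80 × 10⁶ N·mm.
M_n = 193.80 kN·m.

M_n ≈ 194 kN·m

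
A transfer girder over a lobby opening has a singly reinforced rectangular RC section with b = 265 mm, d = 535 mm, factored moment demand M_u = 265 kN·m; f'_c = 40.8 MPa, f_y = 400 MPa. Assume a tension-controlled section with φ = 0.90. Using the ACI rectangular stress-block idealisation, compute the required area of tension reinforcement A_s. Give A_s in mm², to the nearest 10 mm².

M_n = M_u/φ = 265/0.90 = 294.444 kN·m.
With M_n = 0.85 f'_c a b (d − a/2), solve the quadratic for a:
a = d − √(d² − 2M_n/(0.85 f'_c b)) = 535 − √(535² − 2 × 294.444×10⁶/(0.85 × 40.8 × 265)) = 63.68 mm.
A_s = 0.85 f'_c a b / f_y = 0.85 × 40.8 × 63.68 × 265 / 400 = 1463.1 mm².

A_s ≈ 1460 mm²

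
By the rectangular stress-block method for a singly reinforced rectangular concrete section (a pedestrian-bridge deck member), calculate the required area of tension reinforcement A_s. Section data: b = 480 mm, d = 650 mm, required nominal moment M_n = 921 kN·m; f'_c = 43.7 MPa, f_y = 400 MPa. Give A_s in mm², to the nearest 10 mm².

A_s ≈ 3790 mm²

With M_n = 0.85 f'_c a b (d − a/2), solve the quadratic for a:
a = d − √(d² − 2M_n/(0.85 f'_c b)) = 650 − √(650² − 2 × 921×10⁶/(0.85 × 43.7 × 480)) = 85.03 mm.
A_s = 0.85 f'_c a b / f_y = 0.85 × 43.7 × 85.03 × 480 / 400 = 3790.1 mm².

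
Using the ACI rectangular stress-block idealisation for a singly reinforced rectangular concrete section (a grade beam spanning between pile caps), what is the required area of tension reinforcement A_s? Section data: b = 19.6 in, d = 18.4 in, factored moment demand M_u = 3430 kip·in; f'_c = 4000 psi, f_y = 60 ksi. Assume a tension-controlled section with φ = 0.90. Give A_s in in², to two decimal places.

M_n = M_u/φ = 3430/0.90 = 3811.11 kip·in.
From M_n = 0.85 f'_c a b (d − a/2):
a = d − √(d² − 2M_n/(0.85 f'_c b)) = 18.4 − √(18.4² − 2 × 3811.11/(0.85 × 4 × 19.6)) = 3.427 in.
A_s = 0.85 f'_c a b / f_y = 0.85 × 4 × 3.427 × 19.6 / 60 = 3.806 in².

A_s ≈ 3.81 in²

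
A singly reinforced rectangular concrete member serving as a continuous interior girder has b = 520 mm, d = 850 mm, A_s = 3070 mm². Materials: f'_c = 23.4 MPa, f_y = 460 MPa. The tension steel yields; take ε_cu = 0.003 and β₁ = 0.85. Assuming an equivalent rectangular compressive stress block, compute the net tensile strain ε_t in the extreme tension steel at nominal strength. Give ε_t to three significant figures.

a = A_s f_y/(0.85 f'_c b) = 136.54 mm.
β₁ = 0.85, so c = a/β₁ = 136.54/0.85 = 160.64 mm.
From the linear strain diagram with ε_cu = 0.003: ε_t = 0.003 (d − c)/c = 0.003 × (850 − 160.64)/160.64 = 0.0129.
Since ε_t ≥ 0.005, the section is tension-controlled.

ε_t ≈ 0.0129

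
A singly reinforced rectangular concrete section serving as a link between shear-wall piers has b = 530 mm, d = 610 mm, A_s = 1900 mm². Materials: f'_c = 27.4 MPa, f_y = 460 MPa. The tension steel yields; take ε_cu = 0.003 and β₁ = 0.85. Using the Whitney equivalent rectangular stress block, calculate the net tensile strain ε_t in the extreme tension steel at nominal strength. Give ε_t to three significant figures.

ε_t ≈ 0.0190

a = A_s f_y/(0.85 f'_c b) = 70.81 mm.
β₁ = 0.85, so c = a/β₁ = 70.81/0.85 = 83.31 mm.
From the linear strain diagram with ε_cu = 0.003: ε_t = 0.003 (d − c)/c = 0.003 × (610 − 83.31)/83.31 = 0.0190.
Since ε_t ≥ 0.005, the section is tension-controlled.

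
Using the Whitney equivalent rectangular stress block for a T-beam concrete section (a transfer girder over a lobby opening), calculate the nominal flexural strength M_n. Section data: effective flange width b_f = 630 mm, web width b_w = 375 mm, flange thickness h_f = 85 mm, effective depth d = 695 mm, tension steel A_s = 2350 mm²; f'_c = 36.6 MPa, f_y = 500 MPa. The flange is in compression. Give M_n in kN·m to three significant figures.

M_n ≈ 781 kN·m

Tension: T = A_s f_y = 2350 × 500 = 1175000 N.
Try a within the flange: a = T/(0.85 f'_c b_f) = 1175000/(0.85 × 36.6 × 630) = 59.95 mm.
Since a = 59.95 ≤ h_f = 85 mm, the stress block lies entirely in the flange; analyse as a rectangular beam of width b_f.
M_n = T(d − a/2) = 1175000 × (695 − 29.975) = 781.40 × 10⁶ N·mm.
M_n = 781.40 kN·m.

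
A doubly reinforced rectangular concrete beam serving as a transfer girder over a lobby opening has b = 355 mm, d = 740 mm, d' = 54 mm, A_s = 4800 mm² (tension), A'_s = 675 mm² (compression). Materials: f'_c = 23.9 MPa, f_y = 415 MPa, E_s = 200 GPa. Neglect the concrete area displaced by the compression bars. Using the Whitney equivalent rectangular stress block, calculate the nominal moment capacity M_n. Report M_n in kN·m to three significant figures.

Assume both tension and compression steel yield.
Net tension couple steel: A_s − A'_s = 4125 mm².
a = (A_s − A'_s) f_y / (0.85 f'_c b) = 1711875/(0.85 × 23.9 × 355) = 237.37 mm.
c = a/β₁ = 237.37/0.85 = 279.26 mm; ε'_s = 0.003(c − d')/c = 0.0024 ≥ f_y/E_s = 0.0021, so compression steel does yield.
M_n = (A_s − A'_s) f_y (d − a/2) + A'_s f_y (d − d') = [1711875 × (740 − 118.685) + 280125 × (740 − 54)] × 10⁻⁶ = 1063.61 + 192.17 = 1255.78 kN·m.

M_n ≈ 1260 kN·m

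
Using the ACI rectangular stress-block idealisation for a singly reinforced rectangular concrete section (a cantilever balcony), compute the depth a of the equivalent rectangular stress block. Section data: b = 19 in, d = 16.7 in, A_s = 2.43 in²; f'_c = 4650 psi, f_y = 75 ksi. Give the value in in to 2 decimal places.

a ≈ 2.43 in

T = A_s f_y = 2.43 × 75 = 182.25 kips.
a = T/(0.85 f'_c b) = 182.25/(0.85 × 4.65 × 19) = 2.43 in.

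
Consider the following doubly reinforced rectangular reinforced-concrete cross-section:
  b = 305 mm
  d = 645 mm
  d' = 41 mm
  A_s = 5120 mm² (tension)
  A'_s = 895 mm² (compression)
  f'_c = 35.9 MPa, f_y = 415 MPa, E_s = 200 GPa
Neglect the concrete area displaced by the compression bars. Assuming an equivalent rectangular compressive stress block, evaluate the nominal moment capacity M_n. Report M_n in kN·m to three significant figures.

Assume both tension and compression steel yield.
Net tension couple steel: A_s − A'_s = 4225 mm².
a = (A_s − A'_s) f_y / (0.85 f'_c b) = 1753375/(0.85 × 35.9 × 305) = 188.39 mm.
c = a/β₁ = 188.39/0.794 = 237.27 mm; ε'_s = 0.003(c − d')/c = 0.0025 ≥ f_y/E_s = 0.0021, so compression steel does yield.
M_n = (A_s − A'_s) f_y (d − a/2) + A'_s f_y (d − d') = [1753375 × (645 − 94.195) + 371425 × (645 − 41)] × 10⁻⁶ = 965.77 + 224.34 = 1190.11 kN·m.

M_n ≈ 1190 kN·m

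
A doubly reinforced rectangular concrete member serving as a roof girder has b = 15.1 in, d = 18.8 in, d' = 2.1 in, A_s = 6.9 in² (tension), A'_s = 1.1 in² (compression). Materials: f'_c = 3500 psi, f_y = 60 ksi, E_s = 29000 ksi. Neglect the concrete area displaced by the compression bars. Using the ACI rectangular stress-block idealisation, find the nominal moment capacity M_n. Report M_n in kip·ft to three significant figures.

Assume both steels yield.
a = (A_s − A'_s) f_y/(0.85 f'_c b) = (6.9 − 1.1) × 60/(0.85 × 3.5 × 15.1) = 7.747 in.
c = a/β₁ = 7.747/0.85 = 9.114 in; ε'_s = 0.003(c − d')/c = 0.0023 ≥ ε_y = 0.0021, so the compression steel yields.
M_n = (A_s − A'_s) f_y (d − a/2) + A'_s f_y (d − d') = 348 × (18.8 − 3.8735) + 66 × (18.8 − 2.1) = 5194.4 + 1102.2 = 6296.6 kip·in = 6296.6/12 = 524.72 kip·ft.

M_n ≈ 525 kip·ft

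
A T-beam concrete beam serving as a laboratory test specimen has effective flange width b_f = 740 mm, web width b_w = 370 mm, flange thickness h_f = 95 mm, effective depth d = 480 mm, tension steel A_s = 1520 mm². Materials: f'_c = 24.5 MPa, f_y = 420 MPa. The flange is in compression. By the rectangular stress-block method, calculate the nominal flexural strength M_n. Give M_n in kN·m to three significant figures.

Tension: T = A_s f_y = 1520 × 420 = 638400 N.
Try a within the flange: a = T/(0.85 f'_c b_f) = 638400/(0.85 × 24.5 × 740) = 41.43 mm.
Since a = 41.43 ≤ h_f = 95 mm, the stress block lies entirely in the flange; analyse as a rectangular beam of width b_f.
M_n = T(d − a/2) = 638400 × (480 − 20.715) = 293.21 × 10⁶ N·mm.
M_n = 293.21 kN·m.

M_n ≈ 293 kN·m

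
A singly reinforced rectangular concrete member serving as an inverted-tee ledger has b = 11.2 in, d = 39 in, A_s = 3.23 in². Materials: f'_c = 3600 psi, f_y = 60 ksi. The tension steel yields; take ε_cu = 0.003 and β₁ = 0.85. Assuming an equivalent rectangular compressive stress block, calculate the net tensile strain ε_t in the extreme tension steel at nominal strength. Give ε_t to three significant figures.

ε_t ≈ 0.0146

a = A_s f_y/(0.85 f'_c b) = 5.655 in.
β₁ = 0.85, so c = a/β₁ = 5.655/0.85 = 6.653 in.
From the linear strain diagram with ε_cu = 0.003: ε_t = 0.003 (d − c)/c = 0.003 × (39 − 6.653)/6.653 = 0.0146.
Since ε_t ≥ 0.005, the section is tension-controlled.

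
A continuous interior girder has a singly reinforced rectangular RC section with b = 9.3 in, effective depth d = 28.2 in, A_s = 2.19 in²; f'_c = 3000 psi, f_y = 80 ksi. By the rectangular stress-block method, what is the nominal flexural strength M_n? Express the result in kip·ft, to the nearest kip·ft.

M_n ≈ 358 kip·ft

T = A_s f_y = 2.19 × 80 = 175.2 kips.
a = T/(0.85 f'_c b) = 175.2/(0.85 × 3 × 9.3) = 7.388 in.
M_n = T(d − a/2) = 175.2 × (28.2 − 3.694) = 4293.5 kip·in = 4293.5/12 = 357.79 kip·ft.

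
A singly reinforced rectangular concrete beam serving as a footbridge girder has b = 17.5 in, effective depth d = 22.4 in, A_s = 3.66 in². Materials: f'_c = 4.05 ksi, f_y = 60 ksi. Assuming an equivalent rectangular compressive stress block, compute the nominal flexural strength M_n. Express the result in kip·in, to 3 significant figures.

M_n ≈ 4520 kip·in

T = A_s f_y = 3.66 × 60 = 219.6 kips.
a = T/(0.85 f'_c b) = 219.6/(0.85 × 4.05 × 17.5) = 3.645 in.
M_n = T(d − a/2) = 219.6 × (22.4 − 1.8225) = 4518.8 kip·in.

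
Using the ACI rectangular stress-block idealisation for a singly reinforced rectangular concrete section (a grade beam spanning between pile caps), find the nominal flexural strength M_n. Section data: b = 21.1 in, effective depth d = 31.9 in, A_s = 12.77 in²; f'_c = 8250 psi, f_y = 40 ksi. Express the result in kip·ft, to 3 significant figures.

T = A_s f_y = 12.77 × 40 = 510.8 kips.
a = T/(0.85 f'_c b) = 510.8/(0.85 × 8.25 × 21.1) = 3.452 in.
M_n = T(d − a/2) = 510.8 × (31.9 − 1.726) = 15412.9 kip·in = 15412.9/12 = 1284.41 kip·ft.

M_n ≈ 1280 kip·ft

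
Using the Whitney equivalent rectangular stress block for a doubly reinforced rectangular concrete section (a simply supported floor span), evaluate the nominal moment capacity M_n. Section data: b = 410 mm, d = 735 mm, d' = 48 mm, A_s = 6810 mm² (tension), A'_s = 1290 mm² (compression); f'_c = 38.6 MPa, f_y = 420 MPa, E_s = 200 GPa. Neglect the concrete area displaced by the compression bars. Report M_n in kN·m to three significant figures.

Assume both tension and compression steel yield.
Net tension couple steel: A_s − A'_s = 5520 mm².
a = (A_s − A'_s) f_y / (0.85 f'_c b) = 2318400/(0.85 × 38.6 × 410) = 172.34 mm.
c = a/β₁ = 172.34/0.774 = 222.66 mm; ε'_s = 0.003(c − d')/c = 0.0024 ≥ f_y/E_s = 0.0021, so compression steel does yield.
M_n = (A_s − A'_s) f_y (d − a/2) + A'_s f_y (d − d') = [2318400 × (735 − 86.17) + 541800 × (735 − 48)] × 10⁻⁶ = 1504.25 + 372.22 = 1876.47 kN·m.

M_n ≈ 1880 kN·m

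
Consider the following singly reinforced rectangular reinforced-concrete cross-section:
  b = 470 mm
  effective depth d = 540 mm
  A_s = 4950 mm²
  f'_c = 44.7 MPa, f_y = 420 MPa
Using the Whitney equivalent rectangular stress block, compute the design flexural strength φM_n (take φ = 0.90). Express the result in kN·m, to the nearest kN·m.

φM_n ≈ 901 kN·m

T = A_s f_y = 4950 × 420 = 2079000 N = 2079 kN.
From C = T: a = T/(0.85 f'_c b) = 2079000/(0.85 × 44.7 × 470) = 116.42 mm.
M_n = T(d − a/2) = 2079 kN × (540 − 58.21) mm = 1001.64 kN·m.
φM_n = 0.90 × 1001.64 = 901.48 kN·m.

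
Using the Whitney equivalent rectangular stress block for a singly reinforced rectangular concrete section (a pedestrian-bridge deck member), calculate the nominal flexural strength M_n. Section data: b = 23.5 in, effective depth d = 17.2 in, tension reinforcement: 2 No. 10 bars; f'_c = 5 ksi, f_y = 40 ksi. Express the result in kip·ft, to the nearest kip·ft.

A_s = 2 × 1.27 = 2.54 in².
T = A_s f_y = 2.54 × 40 = 101.6 kips.
a = T/(0.85 f'_c b) = 101.6/(0.85 × 5 × 23.5) = 1.017 in.
M_n = T(d − a/2) = 101.6 × (17.2 − 0.5085) = 1695.9 kip·in = 1695.9/12 = 141.33 kip·ft.

M_n ≈ 141 kip·ft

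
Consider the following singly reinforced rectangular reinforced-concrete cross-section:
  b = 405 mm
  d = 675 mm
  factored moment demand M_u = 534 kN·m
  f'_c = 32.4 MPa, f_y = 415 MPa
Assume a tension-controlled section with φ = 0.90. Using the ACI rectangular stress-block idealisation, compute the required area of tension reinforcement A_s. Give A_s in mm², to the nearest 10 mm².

A_s ≈ 2260 mm²

M_n = M_u/φ = 534/0.90 = 593.333 kN·m.
With M_n = 0.85 f'_c a b (d − a/2), solve the quadratic for a:
a = d − √(d² − 2M_n/(0.85 f'_c b)) = 675 − √(675² − 2 × 593.333×10⁶/(0.85 × 32.4 × 405)) = 84.04 mm.
A_s = 0.85 f'_c a b / f_y = 0.85 × 32.4 × 84.04 × 405 / 415 = 2258.7 mm².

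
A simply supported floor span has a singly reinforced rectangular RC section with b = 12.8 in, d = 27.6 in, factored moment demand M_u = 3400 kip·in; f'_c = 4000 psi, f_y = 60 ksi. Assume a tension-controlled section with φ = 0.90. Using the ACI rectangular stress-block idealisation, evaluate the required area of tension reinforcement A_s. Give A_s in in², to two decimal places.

M_n = M_u/φ = 3400/0.90 = 3777.78 kip·in.
From M_n = 0.85 f'_c a b (d − a/2):
a = d − √(d² − 2M_n/(0.85 f'_c b)) = 27.6 − √(27.6² − 2 × 3777.78/(0.85 × 4 × 12.8)) = 3.348 in.
A_s = 0.85 f'_c a b / f_y = 0.85 × 4 × 3.348 × 12.8 / 60 = 2.428 in².

A_s ≈ 2.43 in²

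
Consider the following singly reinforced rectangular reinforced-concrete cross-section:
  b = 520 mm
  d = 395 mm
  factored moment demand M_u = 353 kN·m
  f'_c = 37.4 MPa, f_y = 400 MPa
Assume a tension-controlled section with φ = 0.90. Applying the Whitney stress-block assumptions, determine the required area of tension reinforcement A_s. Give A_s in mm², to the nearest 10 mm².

M_n = M_u/φ = 353/0.90 = 392.222 kN·m.
With M_n = 0.85 f'_c a b (d − a/2), solve the quadratic for a:
a = d − √(d² − 2M_n/(0.85 f'_c b)) = 395 − √(395² − 2 × 392.222×10⁶/(0.85 × 37.4 × 520)) = 65.50 mm.
A_s = 0.85 f'_c a b / f_y = 0.85 × 37.4 × 65.50 × 520 / 400 = 2706.9 mm².

A_s ≈ 2710 mm²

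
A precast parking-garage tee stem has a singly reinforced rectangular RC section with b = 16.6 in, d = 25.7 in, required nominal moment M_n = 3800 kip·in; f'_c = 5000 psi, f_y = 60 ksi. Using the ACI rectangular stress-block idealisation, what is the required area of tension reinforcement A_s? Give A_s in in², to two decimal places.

From M_n = 0.85 f'_c a b (d − a/2):
a = d − √(d² − 2M_n/(0.85 f'_c b)) = 25.7 − √(25.7² − 2 × 3800/(0.85 × 5 × 16.6)) = 2.189 in.
A_s = 0.85 f'_c a b / f_y = 0.85 × 5 × 2.189 × 16.6 / 60 = 2.574 in².

A_s ≈ 2.57 in²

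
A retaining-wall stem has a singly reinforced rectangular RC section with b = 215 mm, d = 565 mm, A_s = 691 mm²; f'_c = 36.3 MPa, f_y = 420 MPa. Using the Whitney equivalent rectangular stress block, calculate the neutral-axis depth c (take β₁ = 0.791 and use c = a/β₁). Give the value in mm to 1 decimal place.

T = A_s f_y = 691 × 420 = 290220 N = 290.22 kN.
Setting C = 0.85 f'_c a b equal to T: a = 290220/(0.85 × 36.3 × 215) = 43.749 mm.
With β₁ = 0.791, c = a/β₁ = 43.749/0.791 = 55.3 mm.

c ≈ 55.3 mm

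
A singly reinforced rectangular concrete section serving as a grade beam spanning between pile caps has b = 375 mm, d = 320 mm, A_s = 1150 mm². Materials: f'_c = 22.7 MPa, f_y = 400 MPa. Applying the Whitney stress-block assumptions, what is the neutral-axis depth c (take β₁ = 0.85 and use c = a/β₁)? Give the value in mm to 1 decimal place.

c ≈ 74.8 mm

T = A_s f_y = 1150 × 400 = 460000 N = 460 kN.
Setting C = 0.85 f'_c a b equal to T: a = 460000/(0.85 × 22.7 × 375) = 63.574 mm.
With β₁ = 0.85, c = a/β₁ = 63.574/0.85 = 74.8 mm.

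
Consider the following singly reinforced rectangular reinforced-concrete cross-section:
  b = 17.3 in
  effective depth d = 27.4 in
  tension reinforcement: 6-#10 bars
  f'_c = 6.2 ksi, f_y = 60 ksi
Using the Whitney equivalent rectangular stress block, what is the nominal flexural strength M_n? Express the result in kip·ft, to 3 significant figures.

A_s = 6 × 1.27 = 7.62 in².
T = A_s f_y = 7.62 × 60 = 457.2 kips.
a = T/(0.85 f'_c b) = 457.2/(0.85 × 6.2 × 17.3) = 5.015 in.
M_n = T(d − a/2) = 457.2 × (27.4 − 2.5075) = 11380.9 kip·in = 11380.9/12 = 948.41 kip·ft.

M_n ≈ 948 kip·ft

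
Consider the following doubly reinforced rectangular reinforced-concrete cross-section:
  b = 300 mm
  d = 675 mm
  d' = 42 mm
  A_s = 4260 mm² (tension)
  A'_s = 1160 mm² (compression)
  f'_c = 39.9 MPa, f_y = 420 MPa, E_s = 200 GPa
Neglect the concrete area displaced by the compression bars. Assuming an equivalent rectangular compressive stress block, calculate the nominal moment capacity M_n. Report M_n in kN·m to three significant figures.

M_n ≈ 1100 kN·m

Assume both tension and compression steel yield.
Net tension couple steel: A_s − A'_s = 3100 mm².
a = (A_s − A'_s) f_y / (0.85 f'_c b) = 1302000/(0.85 × 39.9 × 300) = 127.97 mm.
c = a/β₁ = 127.97/0.765 = 167.28 mm; ε'_s = 0.003(c − d')/c = 0.0022 ≥ f_y/E_s = 0.0021, so compression steel does yield.
M_n = (A_s − A'_s) f_y (d − a/2) + A'_s f_y (d − d') = [1302000 × (675 − 63.985) + 487200 × (675 − 42)] × 10⁻⁶ = 795.54 + 308.40 = 1103.94 kN·m.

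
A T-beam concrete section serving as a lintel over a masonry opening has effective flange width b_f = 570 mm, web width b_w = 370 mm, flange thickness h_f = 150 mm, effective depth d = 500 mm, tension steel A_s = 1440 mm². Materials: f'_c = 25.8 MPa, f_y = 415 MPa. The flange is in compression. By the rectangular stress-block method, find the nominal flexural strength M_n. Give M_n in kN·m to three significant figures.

M_n ≈ 285 kN·m

Tension: T = A_s f_y = 1440 × 415 = 597600 N.
Try a within the flange: a = T/(0.85 f'_c b_f) = 597600/(0.85 × 25.8 × 570) = 47.81 mm.
Since a = 47.81 ≤ h_f = 150 mm, the stress block lies entirely in the flange; analyse as a rectangular beam of width b_f.
M_n = T(d − a/2) = 597600 × (500 − 23.905) = 284.51 × 10⁶ N·mm.
M_n = 284.51 kN·m.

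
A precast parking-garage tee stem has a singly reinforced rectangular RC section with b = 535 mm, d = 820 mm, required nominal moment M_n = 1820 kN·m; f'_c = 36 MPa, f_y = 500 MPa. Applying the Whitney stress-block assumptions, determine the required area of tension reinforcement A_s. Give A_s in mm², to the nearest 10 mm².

With M_n = 0.85 f'_c a b (d − a/2), solve the quadratic for a:
a = d − √(d² − 2M_n/(0.85 f'_c b)) = 820 − √(820² − 2 × 1820×10⁶/(0.85 × 36 × 535)) = 149.14 mm.
A_s = 0.85 f'_c a b / f_y = 0.85 × 36 × 149.14 × 535 / 500 = 4883.1 mm².

A_s ≈ 4880 mm²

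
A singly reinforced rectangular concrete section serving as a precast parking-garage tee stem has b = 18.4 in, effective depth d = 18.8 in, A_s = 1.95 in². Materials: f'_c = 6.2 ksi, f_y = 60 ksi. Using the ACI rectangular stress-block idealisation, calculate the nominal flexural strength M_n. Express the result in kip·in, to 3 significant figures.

M_n ≈ 2130 kip·in

T = A_s f_y = 1.95 × 60 = 117 kips.
a = T/(0.85 f'_c b) = 117/(0.85 × 6.2 × 18.4) = 1.207 in.
M_n = T(d − a/2) = 117 × (18.8 − 0.6035) = 2129.0 kip·in.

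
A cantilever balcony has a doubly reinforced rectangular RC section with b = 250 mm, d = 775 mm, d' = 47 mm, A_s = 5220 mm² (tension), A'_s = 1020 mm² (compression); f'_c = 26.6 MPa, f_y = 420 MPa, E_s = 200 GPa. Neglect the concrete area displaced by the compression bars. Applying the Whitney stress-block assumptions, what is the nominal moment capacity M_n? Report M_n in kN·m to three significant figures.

M_n ≈ 1400 kN·m

Assume both tension and compression steel yield.
Net tension couple steel: A_s − A'_s = 4200 mm².
a = (A_s − A'_s) f_y / (0.85 f'_c b) = 1764000/(0.85 × 26.6 × 250) = 312.07 mm.
c = a/β₁ = 312.07/0.85 = 367.14 mm; ε'_s = 0.003(c − d')/c = 0.0026 ≥ f_y/E_s = 0.0021, so compression steel does yield.
M_n = (A_s − A'_s) f_y (d − a/2) + A'_s f_y (d − d') = [1764000 × (775 − 156.035) + 428400 × (775 − 47)] × 10⁻⁶ = 1091.85 + 311.88 = 1403.73 kN·m.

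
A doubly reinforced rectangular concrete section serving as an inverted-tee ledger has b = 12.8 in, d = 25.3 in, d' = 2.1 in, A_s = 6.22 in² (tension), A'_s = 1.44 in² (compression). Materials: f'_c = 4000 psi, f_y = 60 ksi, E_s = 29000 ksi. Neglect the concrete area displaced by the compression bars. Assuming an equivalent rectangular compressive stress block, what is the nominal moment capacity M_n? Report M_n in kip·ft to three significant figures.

M_n ≈ 693 kip·ft

Assume both steels yield.
a = (A_s − A'_s) f_y/(0.85 f'_c b) = (6.22 − 1.44) × 60/(0.85 × 4 × 12.8) = 6.590 in.
c = a/β₁ = 6.590/0.85 = 7.753 in; ε'_s = 0.003(c − d')/c = 0.0022 ≥ ε_y = 0.0021, so the compression steel yields.
M_n = (A_s − A'_s) f_y (d − a/2) + A'_s f_y (d − d') = 286.8 × (25.3 − 3.295) + 86.4 × (25.3 − 2.1) = 6311.0 + 2004.5 = 8315.5 kip·in = 8315.5/12 = 692.96 kip·ft.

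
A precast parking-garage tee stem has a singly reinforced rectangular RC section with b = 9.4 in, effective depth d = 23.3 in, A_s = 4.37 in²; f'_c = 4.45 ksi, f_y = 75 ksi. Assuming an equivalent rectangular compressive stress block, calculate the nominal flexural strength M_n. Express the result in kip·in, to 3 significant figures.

T = A_s f_y = 4.37 × 75 = 327.75 kips.
a = T/(0.85 f'_c b) = 327.75/(0.85 × 4.45 × 9.4) = 9.218 in.
M_n = T(d − a/2) = 327.75 × (23.3 − 4.609) = 6126.0 kip·in.

M_n ≈ 6130 kip·in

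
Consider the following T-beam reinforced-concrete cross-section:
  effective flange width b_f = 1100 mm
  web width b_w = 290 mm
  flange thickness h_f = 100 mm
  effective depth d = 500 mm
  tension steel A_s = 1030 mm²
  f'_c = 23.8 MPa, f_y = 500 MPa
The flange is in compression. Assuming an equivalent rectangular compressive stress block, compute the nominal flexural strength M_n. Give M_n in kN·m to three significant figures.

Tension: T = A_s f_y = 1030 × 500 = 515000 N.
Try a within the flange: a = T/(0.85 f'_c b_f) = 515000/(0.85 × 23.8 × 1100) = 23.14 mm.
Since a = 23.14 ≤ h_f = 100 mm, the stress block lies entirely in the flange; analyse as a rectangular beam of width b_f.
M_n = T(d − a/2) = 515000 × (500 − 11.57) = 251.54 × 10⁶ N·mm.
M_n = 251.54 kN·m.

M_n ≈ 252 kN·m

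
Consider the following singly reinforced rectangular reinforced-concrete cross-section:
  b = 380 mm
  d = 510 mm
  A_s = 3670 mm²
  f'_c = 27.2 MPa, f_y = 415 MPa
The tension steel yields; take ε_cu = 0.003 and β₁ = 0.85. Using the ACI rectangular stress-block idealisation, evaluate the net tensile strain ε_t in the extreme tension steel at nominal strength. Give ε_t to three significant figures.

ε_t ≈ 0.00450

a = A_s f_y/(0.85 f'_c b) = 173.36 mm.
β₁ = 0.85, so c = a/β₁ = 173.36/0.85 = 203.95 mm.
From the linear strain diagram with ε_cu = 0.003: ε_t = 0.003 (d − c)/c = 0.003 × (510 − 203.95)/203.95 = 0.00450.
ε_t is between 0.004 and 0.005 — transition zone.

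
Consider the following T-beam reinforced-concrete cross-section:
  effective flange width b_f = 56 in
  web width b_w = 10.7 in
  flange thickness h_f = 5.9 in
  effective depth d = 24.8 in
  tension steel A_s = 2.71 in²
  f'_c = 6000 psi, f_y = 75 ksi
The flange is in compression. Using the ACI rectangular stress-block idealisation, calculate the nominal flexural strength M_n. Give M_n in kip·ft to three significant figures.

M_n ≈ 414 kip·ft

Tension: T = A_s f_y = 2.71 × 75 = 203.25 kips.
Try a within the flange: a = T/(0.85 f'_c b_f) = 203.25/(0.85 × 6 × 56) = 0.712 in.
Since a = 0.712 ≤ h_f = 5.9 in, the stress block lies entirely in the flange; analyse as a rectangular beam of width b_f.
M_n = T(d − a/2) = 203.25 × (24.8 − 0.356) = 4968.2 kip·in.
M_n = 4968.2/12 = 414.02 kip·ft.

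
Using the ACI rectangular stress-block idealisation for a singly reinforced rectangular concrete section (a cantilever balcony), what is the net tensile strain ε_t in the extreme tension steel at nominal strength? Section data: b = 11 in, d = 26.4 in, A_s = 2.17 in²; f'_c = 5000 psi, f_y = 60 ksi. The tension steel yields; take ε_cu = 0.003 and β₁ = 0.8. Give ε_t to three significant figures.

ε_t ≈ 0.0198

a = A_s f_y/(0.85 f'_c b) = 2.785 in.
β₁ = 0.8, so c = a/β₁ = 2.785/0.8 = 3.481 in.
From the linear strain diagram with ε_cu = 0.003: ε_t = 0.003 (d − c)/c = 0.003 × (26.4 − 3.481)/3.481 = 0.0198.
Since ε_t ≥ 0.005, the section is tension-controlled.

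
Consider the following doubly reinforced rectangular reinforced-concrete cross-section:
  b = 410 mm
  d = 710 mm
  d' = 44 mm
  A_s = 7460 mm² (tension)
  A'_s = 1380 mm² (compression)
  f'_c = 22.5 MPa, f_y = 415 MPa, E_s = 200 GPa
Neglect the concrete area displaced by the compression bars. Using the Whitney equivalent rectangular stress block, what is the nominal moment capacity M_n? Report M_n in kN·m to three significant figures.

Assume both tension and compression steel yield.
Net tension couple steel: A_s − A'_s = 6080 mm².
a = (A_s − A'_s) f_y / (0.85 f'_c b) = 2523200/(0.85 × 22.5 × 410) = 321.79 mm.
c = a/β₁ = 321.79/0.85 = 378.58 mm; ε'_s = 0.003(c − d')/c = 0.0027 ≥ f_y/E_s = 0.0021, so compression steel does yield.
M_n = (A_s − A'_s) f_y (d − a/2) + A'_s f_y (d − d') = [2523200 × (710 − 160.895) + 572700 × (710 − 44)] × 10⁻⁶ = 1385.50 + 381.42 = 1766.92 kN·m.

M_n ≈ 1770 kN·m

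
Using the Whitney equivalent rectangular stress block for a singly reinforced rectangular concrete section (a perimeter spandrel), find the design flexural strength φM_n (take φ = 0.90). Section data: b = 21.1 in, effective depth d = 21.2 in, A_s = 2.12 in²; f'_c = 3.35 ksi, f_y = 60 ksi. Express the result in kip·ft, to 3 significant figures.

φM_n ≈ 192 kip·ft

T = A_s f_y = 2.12 × 60 = 127.2 kips.
a = T/(0.85 f'_c b) = 127.2/(0.85 × 3.35 × 21.1) = 2.117 in.
M_n = T(d − a/2) = 127.2 × (21.2 − 1.0585) = 2562.0 kip·in = 2562.0/12 = 213.50 kip·ft.
φM_n = 0.90 × 213.50 = 192.15 kip·ft.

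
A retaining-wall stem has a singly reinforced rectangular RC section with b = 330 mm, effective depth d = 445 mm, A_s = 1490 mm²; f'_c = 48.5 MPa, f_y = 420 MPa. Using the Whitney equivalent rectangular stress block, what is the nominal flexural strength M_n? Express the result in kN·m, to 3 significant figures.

M_n ≈ 264 kN·m

T = A_s f_y = 1490 × 420 = 625800 N = 625.8 kN.
From C = T: a = T/(0.85 f'_c b) = 625800/(0.85 × 48.5 × 330) = 46.00 mm.
M_n = T(d − a/2) = 625.8 kN × (445 − 23) mm = 264.09 kN·m.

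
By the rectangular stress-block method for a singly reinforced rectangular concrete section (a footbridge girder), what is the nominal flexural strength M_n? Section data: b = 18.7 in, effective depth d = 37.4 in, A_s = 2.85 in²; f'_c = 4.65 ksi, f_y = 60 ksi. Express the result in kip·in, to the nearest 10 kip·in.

M_n ≈ 6200 kip·in

T = A_s f_y = 2.85 × 60 = 171 kips.
a = T/(0.85 f'_c b) = 171/(0.85 × 4.65 × 18.7) = 2.314 in.
M_n = T(d − a/2) = 171 × (37.4 − 1.157) = 6197.6 kip·in.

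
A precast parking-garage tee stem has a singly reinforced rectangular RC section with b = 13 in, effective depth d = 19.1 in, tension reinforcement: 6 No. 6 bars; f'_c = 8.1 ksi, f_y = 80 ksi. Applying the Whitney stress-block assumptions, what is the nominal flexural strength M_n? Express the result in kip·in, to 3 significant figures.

M_n ≈ 3780 kip·in

A_s = 6 × 0.44 = 2.64 in².
T = A_s f_y = 2.64 × 80 = 211.2 kips.
a = T/(0.85 f'_c b) = 211.2/(0.85 × 8.1 × 13) = 2.360 in.
M_n = T(d − a/2) = 211.2 × (19.1 − 1.18) = 3784.7 kip·in.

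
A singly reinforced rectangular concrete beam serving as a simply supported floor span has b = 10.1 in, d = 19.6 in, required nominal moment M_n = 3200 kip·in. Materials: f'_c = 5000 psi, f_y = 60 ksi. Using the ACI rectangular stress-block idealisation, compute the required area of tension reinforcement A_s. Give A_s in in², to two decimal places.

From M_n = 0.85 f'_c a b (d − a/2):
a = d − √(d² − 2M_n/(0.85 f'_c b)) = 19.6 − √(19.6² − 2 × 3200/(0.85 × 5 × 10.1)) = 4.268 in.
A_s = 0.85 f'_c a b / f_y = 0.85 × 5 × 4.268 × 10.1 / 60 = 3.053 in².

A_s ≈ 3.05 in²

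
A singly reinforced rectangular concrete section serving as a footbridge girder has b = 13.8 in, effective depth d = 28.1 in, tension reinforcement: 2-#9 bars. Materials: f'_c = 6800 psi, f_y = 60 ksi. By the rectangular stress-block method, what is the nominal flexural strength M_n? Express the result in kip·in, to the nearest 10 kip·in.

A_s = 2 × 1 = 2 in².
T = A_s f_y = 2 × 60 = 120 kips.
a = T/(0.85 f'_c b) = 120/(0.85 × 6.8 × 13.8) = 1.504 in.
M_n = T(d − a/2) = 120 × (28.1 − 0.752) = 3281.8 kip·in.

M_n ≈ 3280 kip·in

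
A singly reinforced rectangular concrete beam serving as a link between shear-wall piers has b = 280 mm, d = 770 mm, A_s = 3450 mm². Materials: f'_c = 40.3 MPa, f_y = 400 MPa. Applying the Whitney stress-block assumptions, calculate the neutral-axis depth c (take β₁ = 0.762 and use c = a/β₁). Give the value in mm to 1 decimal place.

T = A_s f_y = 3450 × 400 = 1380000 N = 1380 kN.
Setting C = 0.85 f'_c a b equal to T: a = 1380000/(0.85 × 40.3 × 280) = 143.879 mm.
With β₁ = 0.762, c = a/β₁ = 143.879/0.762 = 188.8 mm.

c ≈ 188.8 mm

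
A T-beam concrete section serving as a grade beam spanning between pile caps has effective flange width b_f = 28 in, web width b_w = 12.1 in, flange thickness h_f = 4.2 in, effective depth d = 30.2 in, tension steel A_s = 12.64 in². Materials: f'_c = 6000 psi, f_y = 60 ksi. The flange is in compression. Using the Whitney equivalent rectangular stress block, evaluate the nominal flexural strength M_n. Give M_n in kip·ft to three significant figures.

Tension: T = A_s f_y = 12.64 × 60 = 758.4 kips.
Try a within the flange: a = T/(0.85 f'_c b_f) = 758.4/(0.85 × 6 × 28) = 5.311 in.
a = 5.311 > h_f = 4.2 in: the block extends into the web. Split into flange-overhang and web parts.
C_f = 0.85 f'_c (b_f − b_w) h_f = 0.85 × 6 × (28 − 12.1) × 4.2 = 340.6 kips.
Remaining web compression depth: a_w = (T − C_f)/(0.85 f'_c b_w) = (758.4 − 340.6)/(0.85 × 6 × 12.1) = 6.770 in.
M_n = C_f(d − h_f/2) + (T − C_f)(d − a_w/2) = 340.6 × (30.2 − 2.1) + 417.8 × (30.2 − 3.385) = 9570.9 + 11203.3 = 20774.2 kip·in.
M_n = 20774.2/12 = 1731.18 kip·ft.

M_n ≈ 1730 kip·ft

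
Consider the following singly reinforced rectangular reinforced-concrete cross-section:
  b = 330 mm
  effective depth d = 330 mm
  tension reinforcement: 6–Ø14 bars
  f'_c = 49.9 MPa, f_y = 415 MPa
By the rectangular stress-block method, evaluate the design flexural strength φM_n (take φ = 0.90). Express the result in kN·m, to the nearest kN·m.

φM_n ≈ 109 kN·m

A_s = 6 × 154 = 924 mm².
T = A_s f_y = 924 × 415 = 383460 N = 383.46 kN.
From C = T: a = T/(0.85 f'_c b) = 383460/(0.85 × 49.9 × 330) = 27.40 mm.
M_n = T(d − a/2) = 383.46 kN × (330 − 13.7) mm = 121.29 kN·m.
φM_n = 0.90 × 121.29 = 109.16 kN·m.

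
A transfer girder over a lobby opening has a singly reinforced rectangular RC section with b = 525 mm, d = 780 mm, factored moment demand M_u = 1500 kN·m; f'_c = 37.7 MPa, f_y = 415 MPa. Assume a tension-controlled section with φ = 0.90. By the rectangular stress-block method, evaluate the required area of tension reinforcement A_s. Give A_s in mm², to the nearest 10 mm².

M_n = M_u/φ = 1500/0.90 = 1666.67 kN·m.
With M_n = 0.85 f'_c a b (d − a/2), solve the quadratic for a:
a = d − √(d² − 2M_n/(0.85 f'_c b)) = 780 − √(780² − 2 × 1666.67×10⁶/(0.85 × 37.7 × 525)) = 139.48 mm.
A_s = 0.85 f'_c a b / f_y = 0.85 × 37.7 × 139.48 × 525 / 415 = 5654.4 mm².

A_s ≈ 5650 mm²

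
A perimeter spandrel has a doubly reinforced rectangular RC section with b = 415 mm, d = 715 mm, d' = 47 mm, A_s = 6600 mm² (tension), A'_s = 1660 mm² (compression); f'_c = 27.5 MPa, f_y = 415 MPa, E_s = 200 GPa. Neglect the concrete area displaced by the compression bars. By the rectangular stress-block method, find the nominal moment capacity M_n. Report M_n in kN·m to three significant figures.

Assume both tension and compression steel yield.
Net tension couple steel: A_s − A'_s = 4940 mm².
a = (A_s − A'_s) f_y / (0.85 f'_c b) = 2050100/(0.85 × 27.5 × 415) = 211.34 mm.
c = a/β₁ = 211.34/0.85 = 248.64 mm; ε'_s = 0.003(c − d')/c = 0.0024 ≥ f_y/E_s = 0.0021, so compression steel does yield.
M_n = (A_s − A'_s) f_y (d − a/2) + A'_s f_y (d − d') = [2050100 × (715 − 105.67) + 688900 × (715 − 47)] × 10⁻⁶ = 1249.19 + 460.19 = 1709.38 kN·m.

M_n ≈ 1710 kN·m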